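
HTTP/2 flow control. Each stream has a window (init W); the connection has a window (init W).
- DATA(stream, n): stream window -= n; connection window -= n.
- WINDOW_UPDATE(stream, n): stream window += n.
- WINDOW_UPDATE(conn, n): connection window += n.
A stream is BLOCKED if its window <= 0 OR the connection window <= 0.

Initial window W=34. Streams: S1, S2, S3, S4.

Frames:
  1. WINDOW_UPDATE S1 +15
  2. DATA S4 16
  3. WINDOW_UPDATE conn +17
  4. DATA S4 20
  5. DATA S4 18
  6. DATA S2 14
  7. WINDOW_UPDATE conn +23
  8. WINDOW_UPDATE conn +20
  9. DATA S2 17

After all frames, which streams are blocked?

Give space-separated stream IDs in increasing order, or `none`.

Op 1: conn=34 S1=49 S2=34 S3=34 S4=34 blocked=[]
Op 2: conn=18 S1=49 S2=34 S3=34 S4=18 blocked=[]
Op 3: conn=35 S1=49 S2=34 S3=34 S4=18 blocked=[]
Op 4: conn=15 S1=49 S2=34 S3=34 S4=-2 blocked=[4]
Op 5: conn=-3 S1=49 S2=34 S3=34 S4=-20 blocked=[1, 2, 3, 4]
Op 6: conn=-17 S1=49 S2=20 S3=34 S4=-20 blocked=[1, 2, 3, 4]
Op 7: conn=6 S1=49 S2=20 S3=34 S4=-20 blocked=[4]
Op 8: conn=26 S1=49 S2=20 S3=34 S4=-20 blocked=[4]
Op 9: conn=9 S1=49 S2=3 S3=34 S4=-20 blocked=[4]

Answer: S4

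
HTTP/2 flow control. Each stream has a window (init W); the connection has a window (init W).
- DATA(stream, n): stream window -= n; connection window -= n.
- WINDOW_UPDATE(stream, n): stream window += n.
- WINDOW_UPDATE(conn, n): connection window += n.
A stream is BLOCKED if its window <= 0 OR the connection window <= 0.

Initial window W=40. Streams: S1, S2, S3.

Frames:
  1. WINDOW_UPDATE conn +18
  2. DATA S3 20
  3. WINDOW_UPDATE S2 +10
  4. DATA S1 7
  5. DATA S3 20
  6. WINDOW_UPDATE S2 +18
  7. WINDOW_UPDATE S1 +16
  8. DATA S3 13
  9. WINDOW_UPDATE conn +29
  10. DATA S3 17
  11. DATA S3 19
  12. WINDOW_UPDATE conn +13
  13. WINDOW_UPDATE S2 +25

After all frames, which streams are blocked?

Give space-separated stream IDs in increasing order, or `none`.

Op 1: conn=58 S1=40 S2=40 S3=40 blocked=[]
Op 2: conn=38 S1=40 S2=40 S3=20 blocked=[]
Op 3: conn=38 S1=40 S2=50 S3=20 blocked=[]
Op 4: conn=31 S1=33 S2=50 S3=20 blocked=[]
Op 5: conn=11 S1=33 S2=50 S3=0 blocked=[3]
Op 6: conn=11 S1=33 S2=68 S3=0 blocked=[3]
Op 7: conn=11 S1=49 S2=68 S3=0 blocked=[3]
Op 8: conn=-2 S1=49 S2=68 S3=-13 blocked=[1, 2, 3]
Op 9: conn=27 S1=49 S2=68 S3=-13 blocked=[3]
Op 10: conn=10 S1=49 S2=68 S3=-30 blocked=[3]
Op 11: conn=-9 S1=49 S2=68 S3=-49 blocked=[1, 2, 3]
Op 12: conn=4 S1=49 S2=68 S3=-49 blocked=[3]
Op 13: conn=4 S1=49 S2=93 S3=-49 blocked=[3]

Answer: S3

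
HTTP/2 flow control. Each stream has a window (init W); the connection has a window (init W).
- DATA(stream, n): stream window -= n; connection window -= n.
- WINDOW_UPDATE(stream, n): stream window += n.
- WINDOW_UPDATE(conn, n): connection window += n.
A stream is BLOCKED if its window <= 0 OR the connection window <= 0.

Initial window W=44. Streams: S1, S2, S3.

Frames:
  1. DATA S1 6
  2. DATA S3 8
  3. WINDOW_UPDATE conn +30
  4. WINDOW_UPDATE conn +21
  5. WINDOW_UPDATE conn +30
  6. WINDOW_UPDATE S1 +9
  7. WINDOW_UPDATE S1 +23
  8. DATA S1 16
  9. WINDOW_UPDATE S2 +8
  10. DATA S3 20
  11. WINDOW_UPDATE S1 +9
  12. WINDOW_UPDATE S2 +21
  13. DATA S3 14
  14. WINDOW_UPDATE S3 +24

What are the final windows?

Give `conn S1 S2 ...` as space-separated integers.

Answer: 61 63 73 26

Derivation:
Op 1: conn=38 S1=38 S2=44 S3=44 blocked=[]
Op 2: conn=30 S1=38 S2=44 S3=36 blocked=[]
Op 3: conn=60 S1=38 S2=44 S3=36 blocked=[]
Op 4: conn=81 S1=38 S2=44 S3=36 blocked=[]
Op 5: conn=111 S1=38 S2=44 S3=36 blocked=[]
Op 6: conn=111 S1=47 S2=44 S3=36 blocked=[]
Op 7: conn=111 S1=70 S2=44 S3=36 blocked=[]
Op 8: conn=95 S1=54 S2=44 S3=36 blocked=[]
Op 9: conn=95 S1=54 S2=52 S3=36 blocked=[]
Op 10: conn=75 S1=54 S2=52 S3=16 blocked=[]
Op 11: conn=75 S1=63 S2=52 S3=16 blocked=[]
Op 12: conn=75 S1=63 S2=73 S3=16 blocked=[]
Op 13: conn=61 S1=63 S2=73 S3=2 blocked=[]
Op 14: conn=61 S1=63 S2=73 S3=26 blocked=[]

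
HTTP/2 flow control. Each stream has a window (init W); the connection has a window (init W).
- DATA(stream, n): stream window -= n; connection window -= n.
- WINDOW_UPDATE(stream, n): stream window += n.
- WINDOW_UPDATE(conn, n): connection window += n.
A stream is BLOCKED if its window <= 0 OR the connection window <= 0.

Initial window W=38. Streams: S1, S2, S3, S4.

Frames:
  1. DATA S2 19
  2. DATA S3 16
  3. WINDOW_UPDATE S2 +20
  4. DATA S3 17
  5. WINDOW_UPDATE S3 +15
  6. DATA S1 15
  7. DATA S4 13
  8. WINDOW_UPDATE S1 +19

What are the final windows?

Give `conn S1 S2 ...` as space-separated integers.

Answer: -42 42 39 20 25

Derivation:
Op 1: conn=19 S1=38 S2=19 S3=38 S4=38 blocked=[]
Op 2: conn=3 S1=38 S2=19 S3=22 S4=38 blocked=[]
Op 3: conn=3 S1=38 S2=39 S3=22 S4=38 blocked=[]
Op 4: conn=-14 S1=38 S2=39 S3=5 S4=38 blocked=[1, 2, 3, 4]
Op 5: conn=-14 S1=38 S2=39 S3=20 S4=38 blocked=[1, 2, 3, 4]
Op 6: conn=-29 S1=23 S2=39 S3=20 S4=38 blocked=[1, 2, 3, 4]
Op 7: conn=-42 S1=23 S2=39 S3=20 S4=25 blocked=[1, 2, 3, 4]
Op 8: conn=-42 S1=42 S2=39 S3=20 S4=25 blocked=[1, 2, 3, 4]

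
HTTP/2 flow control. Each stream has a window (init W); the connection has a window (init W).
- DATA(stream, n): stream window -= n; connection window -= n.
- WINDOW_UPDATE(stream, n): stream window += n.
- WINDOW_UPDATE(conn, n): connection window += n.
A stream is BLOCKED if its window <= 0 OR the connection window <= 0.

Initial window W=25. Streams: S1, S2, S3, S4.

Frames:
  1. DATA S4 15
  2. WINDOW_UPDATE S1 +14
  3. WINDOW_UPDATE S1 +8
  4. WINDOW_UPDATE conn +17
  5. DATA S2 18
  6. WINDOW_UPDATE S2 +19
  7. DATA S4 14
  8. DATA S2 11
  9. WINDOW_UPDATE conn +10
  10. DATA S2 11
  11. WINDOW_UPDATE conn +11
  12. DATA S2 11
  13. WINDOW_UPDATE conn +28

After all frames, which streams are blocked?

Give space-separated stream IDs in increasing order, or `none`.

Answer: S2 S4

Derivation:
Op 1: conn=10 S1=25 S2=25 S3=25 S4=10 blocked=[]
Op 2: conn=10 S1=39 S2=25 S3=25 S4=10 blocked=[]
Op 3: conn=10 S1=47 S2=25 S3=25 S4=10 blocked=[]
Op 4: conn=27 S1=47 S2=25 S3=25 S4=10 blocked=[]
Op 5: conn=9 S1=47 S2=7 S3=25 S4=10 blocked=[]
Op 6: conn=9 S1=47 S2=26 S3=25 S4=10 blocked=[]
Op 7: conn=-5 S1=47 S2=26 S3=25 S4=-4 blocked=[1, 2, 3, 4]
Op 8: conn=-16 S1=47 S2=15 S3=25 S4=-4 blocked=[1, 2, 3, 4]
Op 9: conn=-6 S1=47 S2=15 S3=25 S4=-4 blocked=[1, 2, 3, 4]
Op 10: conn=-17 S1=47 S2=4 S3=25 S4=-4 blocked=[1, 2, 3, 4]
Op 11: conn=-6 S1=47 S2=4 S3=25 S4=-4 blocked=[1, 2, 3, 4]
Op 12: conn=-17 S1=47 S2=-7 S3=25 S4=-4 blocked=[1, 2, 3, 4]
Op 13: conn=11 S1=47 S2=-7 S3=25 S4=-4 blocked=[2, 4]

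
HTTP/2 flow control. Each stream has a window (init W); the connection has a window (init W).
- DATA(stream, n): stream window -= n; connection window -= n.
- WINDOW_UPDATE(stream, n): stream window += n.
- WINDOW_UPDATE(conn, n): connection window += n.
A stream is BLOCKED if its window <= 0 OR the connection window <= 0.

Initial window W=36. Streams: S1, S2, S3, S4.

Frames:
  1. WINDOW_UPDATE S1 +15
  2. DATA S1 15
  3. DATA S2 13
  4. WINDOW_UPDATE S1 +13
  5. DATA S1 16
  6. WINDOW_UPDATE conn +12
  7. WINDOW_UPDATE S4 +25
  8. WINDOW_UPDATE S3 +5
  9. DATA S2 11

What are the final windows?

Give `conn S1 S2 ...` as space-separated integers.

Answer: -7 33 12 41 61

Derivation:
Op 1: conn=36 S1=51 S2=36 S3=36 S4=36 blocked=[]
Op 2: conn=21 S1=36 S2=36 S3=36 S4=36 blocked=[]
Op 3: conn=8 S1=36 S2=23 S3=36 S4=36 blocked=[]
Op 4: conn=8 S1=49 S2=23 S3=36 S4=36 blocked=[]
Op 5: conn=-8 S1=33 S2=23 S3=36 S4=36 blocked=[1, 2, 3, 4]
Op 6: conn=4 S1=33 S2=23 S3=36 S4=36 blocked=[]
Op 7: conn=4 S1=33 S2=23 S3=36 S4=61 blocked=[]
Op 8: conn=4 S1=33 S2=23 S3=41 S4=61 blocked=[]
Op 9: conn=-7 S1=33 S2=12 S3=41 S4=61 blocked=[1, 2, 3, 4]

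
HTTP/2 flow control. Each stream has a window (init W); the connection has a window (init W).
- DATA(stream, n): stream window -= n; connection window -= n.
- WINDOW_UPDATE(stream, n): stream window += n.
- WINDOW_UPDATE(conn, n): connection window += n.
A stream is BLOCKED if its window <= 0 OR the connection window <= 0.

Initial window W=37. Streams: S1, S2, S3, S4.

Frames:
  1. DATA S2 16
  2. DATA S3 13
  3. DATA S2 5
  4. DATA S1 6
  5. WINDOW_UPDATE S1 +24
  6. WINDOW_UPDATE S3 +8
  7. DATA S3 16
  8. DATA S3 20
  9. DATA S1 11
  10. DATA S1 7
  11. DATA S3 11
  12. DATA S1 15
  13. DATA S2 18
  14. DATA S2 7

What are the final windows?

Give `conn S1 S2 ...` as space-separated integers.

Op 1: conn=21 S1=37 S2=21 S3=37 S4=37 blocked=[]
Op 2: conn=8 S1=37 S2=21 S3=24 S4=37 blocked=[]
Op 3: conn=3 S1=37 S2=16 S3=24 S4=37 blocked=[]
Op 4: conn=-3 S1=31 S2=16 S3=24 S4=37 blocked=[1, 2, 3, 4]
Op 5: conn=-3 S1=55 S2=16 S3=24 S4=37 blocked=[1, 2, 3, 4]
Op 6: conn=-3 S1=55 S2=16 S3=32 S4=37 blocked=[1, 2, 3, 4]
Op 7: conn=-19 S1=55 S2=16 S3=16 S4=37 blocked=[1, 2, 3, 4]
Op 8: conn=-39 S1=55 S2=16 S3=-4 S4=37 blocked=[1, 2, 3, 4]
Op 9: conn=-50 S1=44 S2=16 S3=-4 S4=37 blocked=[1, 2, 3, 4]
Op 10: conn=-57 S1=37 S2=16 S3=-4 S4=37 blocked=[1, 2, 3, 4]
Op 11: conn=-68 S1=37 S2=16 S3=-15 S4=37 blocked=[1, 2, 3, 4]
Op 12: conn=-83 S1=22 S2=16 S3=-15 S4=37 blocked=[1, 2, 3, 4]
Op 13: conn=-101 S1=22 S2=-2 S3=-15 S4=37 blocked=[1, 2, 3, 4]
Op 14: conn=-108 S1=22 S2=-9 S3=-15 S4=37 blocked=[1, 2, 3, 4]

Answer: -108 22 -9 -15 37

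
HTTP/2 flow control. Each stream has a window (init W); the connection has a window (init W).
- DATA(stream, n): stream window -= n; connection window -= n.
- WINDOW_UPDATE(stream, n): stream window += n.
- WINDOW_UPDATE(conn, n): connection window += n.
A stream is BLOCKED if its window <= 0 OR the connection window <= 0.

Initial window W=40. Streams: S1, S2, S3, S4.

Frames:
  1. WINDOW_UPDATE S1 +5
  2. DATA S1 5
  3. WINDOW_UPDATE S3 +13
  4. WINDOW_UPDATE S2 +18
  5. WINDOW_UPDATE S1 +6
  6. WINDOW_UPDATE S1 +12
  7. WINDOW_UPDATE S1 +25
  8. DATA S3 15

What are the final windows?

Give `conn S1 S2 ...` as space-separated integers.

Op 1: conn=40 S1=45 S2=40 S3=40 S4=40 blocked=[]
Op 2: conn=35 S1=40 S2=40 S3=40 S4=40 blocked=[]
Op 3: conn=35 S1=40 S2=40 S3=53 S4=40 blocked=[]
Op 4: conn=35 S1=40 S2=58 S3=53 S4=40 blocked=[]
Op 5: conn=35 S1=46 S2=58 S3=53 S4=40 blocked=[]
Op 6: conn=35 S1=58 S2=58 S3=53 S4=40 blocked=[]
Op 7: conn=35 S1=83 S2=58 S3=53 S4=40 blocked=[]
Op 8: conn=20 S1=83 S2=58 S3=38 S4=40 blocked=[]

Answer: 20 83 58 38 40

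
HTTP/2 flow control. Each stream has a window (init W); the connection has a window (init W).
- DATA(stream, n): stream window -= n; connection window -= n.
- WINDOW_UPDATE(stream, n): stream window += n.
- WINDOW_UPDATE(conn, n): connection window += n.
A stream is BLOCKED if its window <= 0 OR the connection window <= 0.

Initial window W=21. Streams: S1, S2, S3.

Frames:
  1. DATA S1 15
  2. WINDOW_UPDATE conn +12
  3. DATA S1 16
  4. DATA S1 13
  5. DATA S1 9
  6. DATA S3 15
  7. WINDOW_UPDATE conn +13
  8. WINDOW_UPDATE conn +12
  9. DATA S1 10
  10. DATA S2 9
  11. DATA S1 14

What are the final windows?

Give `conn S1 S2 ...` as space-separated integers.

Answer: -43 -56 12 6

Derivation:
Op 1: conn=6 S1=6 S2=21 S3=21 blocked=[]
Op 2: conn=18 S1=6 S2=21 S3=21 blocked=[]
Op 3: conn=2 S1=-10 S2=21 S3=21 blocked=[1]
Op 4: conn=-11 S1=-23 S2=21 S3=21 blocked=[1, 2, 3]
Op 5: conn=-20 S1=-32 S2=21 S3=21 blocked=[1, 2, 3]
Op 6: conn=-35 S1=-32 S2=21 S3=6 blocked=[1, 2, 3]
Op 7: conn=-22 S1=-32 S2=21 S3=6 blocked=[1, 2, 3]
Op 8: conn=-10 S1=-32 S2=21 S3=6 blocked=[1, 2, 3]
Op 9: conn=-20 S1=-42 S2=21 S3=6 blocked=[1, 2, 3]
Op 10: conn=-29 S1=-42 S2=12 S3=6 blocked=[1, 2, 3]
Op 11: conn=-43 S1=-56 S2=12 S3=6 blocked=[1, 2, 3]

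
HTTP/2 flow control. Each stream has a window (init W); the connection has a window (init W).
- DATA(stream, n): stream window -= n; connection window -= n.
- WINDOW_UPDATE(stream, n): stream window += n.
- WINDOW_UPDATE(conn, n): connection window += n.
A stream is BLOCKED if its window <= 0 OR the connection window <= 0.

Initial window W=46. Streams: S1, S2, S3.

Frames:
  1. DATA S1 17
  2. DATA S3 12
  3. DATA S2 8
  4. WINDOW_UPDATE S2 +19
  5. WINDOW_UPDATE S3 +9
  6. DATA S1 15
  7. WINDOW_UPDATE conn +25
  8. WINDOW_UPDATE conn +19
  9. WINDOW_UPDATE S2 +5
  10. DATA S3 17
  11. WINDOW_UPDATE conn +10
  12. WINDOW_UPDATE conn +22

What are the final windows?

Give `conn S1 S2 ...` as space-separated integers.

Op 1: conn=29 S1=29 S2=46 S3=46 blocked=[]
Op 2: conn=17 S1=29 S2=46 S3=34 blocked=[]
Op 3: conn=9 S1=29 S2=38 S3=34 blocked=[]
Op 4: conn=9 S1=29 S2=57 S3=34 blocked=[]
Op 5: conn=9 S1=29 S2=57 S3=43 blocked=[]
Op 6: conn=-6 S1=14 S2=57 S3=43 blocked=[1, 2, 3]
Op 7: conn=19 S1=14 S2=57 S3=43 blocked=[]
Op 8: conn=38 S1=14 S2=57 S3=43 blocked=[]
Op 9: conn=38 S1=14 S2=62 S3=43 blocked=[]
Op 10: conn=21 S1=14 S2=62 S3=26 blocked=[]
Op 11: conn=31 S1=14 S2=62 S3=26 blocked=[]
Op 12: conn=53 S1=14 S2=62 S3=26 blocked=[]

Answer: 53 14 62 26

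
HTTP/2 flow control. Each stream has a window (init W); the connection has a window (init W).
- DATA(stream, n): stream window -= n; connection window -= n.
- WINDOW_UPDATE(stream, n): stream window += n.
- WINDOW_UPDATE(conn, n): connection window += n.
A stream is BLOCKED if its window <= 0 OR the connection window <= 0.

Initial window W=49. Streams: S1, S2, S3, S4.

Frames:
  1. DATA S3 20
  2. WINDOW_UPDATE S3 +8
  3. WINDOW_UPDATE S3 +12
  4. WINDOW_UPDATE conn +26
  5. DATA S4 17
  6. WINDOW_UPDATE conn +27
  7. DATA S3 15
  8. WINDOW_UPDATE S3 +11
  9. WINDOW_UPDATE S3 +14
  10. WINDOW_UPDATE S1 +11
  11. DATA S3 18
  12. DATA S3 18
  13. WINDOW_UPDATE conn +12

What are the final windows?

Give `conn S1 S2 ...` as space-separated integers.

Answer: 26 60 49 23 32

Derivation:
Op 1: conn=29 S1=49 S2=49 S3=29 S4=49 blocked=[]
Op 2: conn=29 S1=49 S2=49 S3=37 S4=49 blocked=[]
Op 3: conn=29 S1=49 S2=49 S3=49 S4=49 blocked=[]
Op 4: conn=55 S1=49 S2=49 S3=49 S4=49 blocked=[]
Op 5: conn=38 S1=49 S2=49 S3=49 S4=32 blocked=[]
Op 6: conn=65 S1=49 S2=49 S3=49 S4=32 blocked=[]
Op 7: conn=50 S1=49 S2=49 S3=34 S4=32 blocked=[]
Op 8: conn=50 S1=49 S2=49 S3=45 S4=32 blocked=[]
Op 9: conn=50 S1=49 S2=49 S3=59 S4=32 blocked=[]
Op 10: conn=50 S1=60 S2=49 S3=59 S4=32 blocked=[]
Op 11: conn=32 S1=60 S2=49 S3=41 S4=32 blocked=[]
Op 12: conn=14 S1=60 S2=49 S3=23 S4=32 blocked=[]
Op 13: conn=26 S1=60 S2=49 S3=23 S4=32 blocked=[]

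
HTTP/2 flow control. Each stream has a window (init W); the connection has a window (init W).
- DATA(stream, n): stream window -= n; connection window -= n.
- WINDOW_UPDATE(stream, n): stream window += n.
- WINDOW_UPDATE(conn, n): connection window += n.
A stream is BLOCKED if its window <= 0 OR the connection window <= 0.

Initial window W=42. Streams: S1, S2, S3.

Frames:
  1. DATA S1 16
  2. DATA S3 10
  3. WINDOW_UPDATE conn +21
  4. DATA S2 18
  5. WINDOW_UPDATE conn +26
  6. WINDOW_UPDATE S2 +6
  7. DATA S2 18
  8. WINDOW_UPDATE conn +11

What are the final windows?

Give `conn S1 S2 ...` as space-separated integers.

Answer: 38 26 12 32

Derivation:
Op 1: conn=26 S1=26 S2=42 S3=42 blocked=[]
Op 2: conn=16 S1=26 S2=42 S3=32 blocked=[]
Op 3: conn=37 S1=26 S2=42 S3=32 blocked=[]
Op 4: conn=19 S1=26 S2=24 S3=32 blocked=[]
Op 5: conn=45 S1=26 S2=24 S3=32 blocked=[]
Op 6: conn=45 S1=26 S2=30 S3=32 blocked=[]
Op 7: conn=27 S1=26 S2=12 S3=32 blocked=[]
Op 8: conn=38 S1=26 S2=12 S3=32 blocked=[]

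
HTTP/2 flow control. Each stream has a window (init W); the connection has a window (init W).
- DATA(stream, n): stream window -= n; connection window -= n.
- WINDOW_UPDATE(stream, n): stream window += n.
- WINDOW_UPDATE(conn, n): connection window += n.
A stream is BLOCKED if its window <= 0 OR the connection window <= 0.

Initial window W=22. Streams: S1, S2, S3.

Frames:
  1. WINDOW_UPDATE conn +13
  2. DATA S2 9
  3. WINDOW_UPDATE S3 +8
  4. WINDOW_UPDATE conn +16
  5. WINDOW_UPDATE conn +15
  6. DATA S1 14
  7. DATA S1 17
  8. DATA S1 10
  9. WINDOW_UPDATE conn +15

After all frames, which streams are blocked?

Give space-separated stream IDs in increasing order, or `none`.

Answer: S1

Derivation:
Op 1: conn=35 S1=22 S2=22 S3=22 blocked=[]
Op 2: conn=26 S1=22 S2=13 S3=22 blocked=[]
Op 3: conn=26 S1=22 S2=13 S3=30 blocked=[]
Op 4: conn=42 S1=22 S2=13 S3=30 blocked=[]
Op 5: conn=57 S1=22 S2=13 S3=30 blocked=[]
Op 6: conn=43 S1=8 S2=13 S3=30 blocked=[]
Op 7: conn=26 S1=-9 S2=13 S3=30 blocked=[1]
Op 8: conn=16 S1=-19 S2=13 S3=30 blocked=[1]
Op 9: conn=31 S1=-19 S2=13 S3=30 blocked=[1]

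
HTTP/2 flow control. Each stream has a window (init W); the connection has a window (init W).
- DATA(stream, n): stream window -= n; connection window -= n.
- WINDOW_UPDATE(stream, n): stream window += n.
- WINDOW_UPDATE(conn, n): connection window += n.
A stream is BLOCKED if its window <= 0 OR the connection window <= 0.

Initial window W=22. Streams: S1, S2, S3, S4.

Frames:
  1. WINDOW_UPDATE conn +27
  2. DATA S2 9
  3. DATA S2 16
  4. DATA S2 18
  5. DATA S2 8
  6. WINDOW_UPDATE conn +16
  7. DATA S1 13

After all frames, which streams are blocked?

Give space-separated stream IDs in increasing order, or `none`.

Op 1: conn=49 S1=22 S2=22 S3=22 S4=22 blocked=[]
Op 2: conn=40 S1=22 S2=13 S3=22 S4=22 blocked=[]
Op 3: conn=24 S1=22 S2=-3 S3=22 S4=22 blocked=[2]
Op 4: conn=6 S1=22 S2=-21 S3=22 S4=22 blocked=[2]
Op 5: conn=-2 S1=22 S2=-29 S3=22 S4=22 blocked=[1, 2, 3, 4]
Op 6: conn=14 S1=22 S2=-29 S3=22 S4=22 blocked=[2]
Op 7: conn=1 S1=9 S2=-29 S3=22 S4=22 blocked=[2]

Answer: S2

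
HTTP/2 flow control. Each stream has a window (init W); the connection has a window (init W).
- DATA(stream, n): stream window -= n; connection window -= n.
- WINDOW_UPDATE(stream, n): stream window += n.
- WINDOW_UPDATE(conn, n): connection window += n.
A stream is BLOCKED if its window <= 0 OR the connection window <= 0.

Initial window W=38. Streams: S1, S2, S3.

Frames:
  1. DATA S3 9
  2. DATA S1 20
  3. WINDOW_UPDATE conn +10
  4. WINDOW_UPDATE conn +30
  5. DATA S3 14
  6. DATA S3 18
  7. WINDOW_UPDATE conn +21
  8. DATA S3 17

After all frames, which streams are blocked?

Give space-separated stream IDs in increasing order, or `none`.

Answer: S3

Derivation:
Op 1: conn=29 S1=38 S2=38 S3=29 blocked=[]
Op 2: conn=9 S1=18 S2=38 S3=29 blocked=[]
Op 3: conn=19 S1=18 S2=38 S3=29 blocked=[]
Op 4: conn=49 S1=18 S2=38 S3=29 blocked=[]
Op 5: conn=35 S1=18 S2=38 S3=15 blocked=[]
Op 6: conn=17 S1=18 S2=38 S3=-3 blocked=[3]
Op 7: conn=38 S1=18 S2=38 S3=-3 blocked=[3]
Op 8: conn=21 S1=18 S2=38 S3=-20 blocked=[3]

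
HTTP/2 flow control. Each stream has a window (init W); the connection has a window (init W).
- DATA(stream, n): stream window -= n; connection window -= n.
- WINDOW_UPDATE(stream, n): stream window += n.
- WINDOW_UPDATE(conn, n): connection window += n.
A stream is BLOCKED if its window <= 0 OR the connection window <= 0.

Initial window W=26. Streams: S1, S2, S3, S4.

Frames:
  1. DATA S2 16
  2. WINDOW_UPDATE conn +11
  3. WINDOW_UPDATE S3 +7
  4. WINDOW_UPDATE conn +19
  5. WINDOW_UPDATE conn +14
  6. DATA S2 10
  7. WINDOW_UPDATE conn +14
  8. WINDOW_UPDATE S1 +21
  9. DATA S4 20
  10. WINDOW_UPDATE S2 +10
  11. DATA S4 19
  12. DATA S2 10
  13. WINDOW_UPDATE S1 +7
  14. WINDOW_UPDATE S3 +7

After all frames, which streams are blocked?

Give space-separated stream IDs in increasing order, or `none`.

Answer: S2 S4

Derivation:
Op 1: conn=10 S1=26 S2=10 S3=26 S4=26 blocked=[]
Op 2: conn=21 S1=26 S2=10 S3=26 S4=26 blocked=[]
Op 3: conn=21 S1=26 S2=10 S3=33 S4=26 blocked=[]
Op 4: conn=40 S1=26 S2=10 S3=33 S4=26 blocked=[]
Op 5: conn=54 S1=26 S2=10 S3=33 S4=26 blocked=[]
Op 6: conn=44 S1=26 S2=0 S3=33 S4=26 blocked=[2]
Op 7: conn=58 S1=26 S2=0 S3=33 S4=26 blocked=[2]
Op 8: conn=58 S1=47 S2=0 S3=33 S4=26 blocked=[2]
Op 9: conn=38 S1=47 S2=0 S3=33 S4=6 blocked=[2]
Op 10: conn=38 S1=47 S2=10 S3=33 S4=6 blocked=[]
Op 11: conn=19 S1=47 S2=10 S3=33 S4=-13 blocked=[4]
Op 12: conn=9 S1=47 S2=0 S3=33 S4=-13 blocked=[2, 4]
Op 13: conn=9 S1=54 S2=0 S3=33 S4=-13 blocked=[2, 4]
Op 14: conn=9 S1=54 S2=0 S3=40 S4=-13 blocked=[2, 4]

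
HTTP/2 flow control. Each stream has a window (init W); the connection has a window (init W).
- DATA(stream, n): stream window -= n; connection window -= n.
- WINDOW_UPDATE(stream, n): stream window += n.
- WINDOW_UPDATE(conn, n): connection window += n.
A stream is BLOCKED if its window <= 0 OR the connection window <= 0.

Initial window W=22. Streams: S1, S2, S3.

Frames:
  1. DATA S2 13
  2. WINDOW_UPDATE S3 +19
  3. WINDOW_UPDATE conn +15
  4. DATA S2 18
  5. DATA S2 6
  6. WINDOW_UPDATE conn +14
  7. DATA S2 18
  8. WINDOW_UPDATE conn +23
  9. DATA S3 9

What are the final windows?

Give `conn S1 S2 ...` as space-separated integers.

Op 1: conn=9 S1=22 S2=9 S3=22 blocked=[]
Op 2: conn=9 S1=22 S2=9 S3=41 blocked=[]
Op 3: conn=24 S1=22 S2=9 S3=41 blocked=[]
Op 4: conn=6 S1=22 S2=-9 S3=41 blocked=[2]
Op 5: conn=0 S1=22 S2=-15 S3=41 blocked=[1, 2, 3]
Op 6: conn=14 S1=22 S2=-15 S3=41 blocked=[2]
Op 7: conn=-4 S1=22 S2=-33 S3=41 blocked=[1, 2, 3]
Op 8: conn=19 S1=22 S2=-33 S3=41 blocked=[2]
Op 9: conn=10 S1=22 S2=-33 S3=32 blocked=[2]

Answer: 10 22 -33 32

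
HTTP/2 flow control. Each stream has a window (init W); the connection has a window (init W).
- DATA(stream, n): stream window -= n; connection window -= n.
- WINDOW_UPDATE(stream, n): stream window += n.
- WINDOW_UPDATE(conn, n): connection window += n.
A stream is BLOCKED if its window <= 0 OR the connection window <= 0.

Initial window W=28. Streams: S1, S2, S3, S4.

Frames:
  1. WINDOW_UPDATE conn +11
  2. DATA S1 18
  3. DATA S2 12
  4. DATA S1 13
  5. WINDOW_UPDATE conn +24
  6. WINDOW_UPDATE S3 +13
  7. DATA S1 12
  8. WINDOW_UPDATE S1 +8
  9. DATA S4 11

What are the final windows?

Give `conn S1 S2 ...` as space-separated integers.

Answer: -3 -7 16 41 17

Derivation:
Op 1: conn=39 S1=28 S2=28 S3=28 S4=28 blocked=[]
Op 2: conn=21 S1=10 S2=28 S3=28 S4=28 blocked=[]
Op 3: conn=9 S1=10 S2=16 S3=28 S4=28 blocked=[]
Op 4: conn=-4 S1=-3 S2=16 S3=28 S4=28 blocked=[1, 2, 3, 4]
Op 5: conn=20 S1=-3 S2=16 S3=28 S4=28 blocked=[1]
Op 6: conn=20 S1=-3 S2=16 S3=41 S4=28 blocked=[1]
Op 7: conn=8 S1=-15 S2=16 S3=41 S4=28 blocked=[1]
Op 8: conn=8 S1=-7 S2=16 S3=41 S4=28 blocked=[1]
Op 9: conn=-3 S1=-7 S2=16 S3=41 S4=17 blocked=[1, 2, 3, 4]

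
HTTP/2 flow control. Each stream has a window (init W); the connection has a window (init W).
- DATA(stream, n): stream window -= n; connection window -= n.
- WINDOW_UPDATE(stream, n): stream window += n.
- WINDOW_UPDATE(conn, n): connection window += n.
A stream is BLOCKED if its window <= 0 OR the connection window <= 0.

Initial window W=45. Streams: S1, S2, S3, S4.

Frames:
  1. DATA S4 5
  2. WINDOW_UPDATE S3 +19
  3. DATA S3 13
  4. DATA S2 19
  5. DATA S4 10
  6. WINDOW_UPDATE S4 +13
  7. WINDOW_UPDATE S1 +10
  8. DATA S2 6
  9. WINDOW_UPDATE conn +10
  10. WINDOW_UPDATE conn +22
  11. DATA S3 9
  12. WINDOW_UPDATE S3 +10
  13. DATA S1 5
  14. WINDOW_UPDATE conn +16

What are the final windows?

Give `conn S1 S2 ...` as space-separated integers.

Op 1: conn=40 S1=45 S2=45 S3=45 S4=40 blocked=[]
Op 2: conn=40 S1=45 S2=45 S3=64 S4=40 blocked=[]
Op 3: conn=27 S1=45 S2=45 S3=51 S4=40 blocked=[]
Op 4: conn=8 S1=45 S2=26 S3=51 S4=40 blocked=[]
Op 5: conn=-2 S1=45 S2=26 S3=51 S4=30 blocked=[1, 2, 3, 4]
Op 6: conn=-2 S1=45 S2=26 S3=51 S4=43 blocked=[1, 2, 3, 4]
Op 7: conn=-2 S1=55 S2=26 S3=51 S4=43 blocked=[1, 2, 3, 4]
Op 8: conn=-8 S1=55 S2=20 S3=51 S4=43 blocked=[1, 2, 3, 4]
Op 9: conn=2 S1=55 S2=20 S3=51 S4=43 blocked=[]
Op 10: conn=24 S1=55 S2=20 S3=51 S4=43 blocked=[]
Op 11: conn=15 S1=55 S2=20 S3=42 S4=43 blocked=[]
Op 12: conn=15 S1=55 S2=20 S3=52 S4=43 blocked=[]
Op 13: conn=10 S1=50 S2=20 S3=52 S4=43 blocked=[]
Op 14: conn=26 S1=50 S2=20 S3=52 S4=43 blocked=[]

Answer: 26 50 20 52 43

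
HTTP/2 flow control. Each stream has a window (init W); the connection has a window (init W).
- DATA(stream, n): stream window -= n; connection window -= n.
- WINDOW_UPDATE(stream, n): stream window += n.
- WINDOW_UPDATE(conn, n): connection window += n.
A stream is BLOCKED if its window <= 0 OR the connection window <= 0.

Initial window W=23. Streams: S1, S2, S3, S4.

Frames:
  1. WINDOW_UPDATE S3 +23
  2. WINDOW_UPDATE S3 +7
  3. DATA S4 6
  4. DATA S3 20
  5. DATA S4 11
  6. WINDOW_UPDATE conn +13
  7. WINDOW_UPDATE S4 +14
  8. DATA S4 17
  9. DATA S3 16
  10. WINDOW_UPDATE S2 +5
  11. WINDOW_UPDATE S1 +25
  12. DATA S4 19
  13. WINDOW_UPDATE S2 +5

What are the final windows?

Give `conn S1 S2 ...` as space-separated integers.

Op 1: conn=23 S1=23 S2=23 S3=46 S4=23 blocked=[]
Op 2: conn=23 S1=23 S2=23 S3=53 S4=23 blocked=[]
Op 3: conn=17 S1=23 S2=23 S3=53 S4=17 blocked=[]
Op 4: conn=-3 S1=23 S2=23 S3=33 S4=17 blocked=[1, 2, 3, 4]
Op 5: conn=-14 S1=23 S2=23 S3=33 S4=6 blocked=[1, 2, 3, 4]
Op 6: conn=-1 S1=23 S2=23 S3=33 S4=6 blocked=[1, 2, 3, 4]
Op 7: conn=-1 S1=23 S2=23 S3=33 S4=20 blocked=[1, 2, 3, 4]
Op 8: conn=-18 S1=23 S2=23 S3=33 S4=3 blocked=[1, 2, 3, 4]
Op 9: conn=-34 S1=23 S2=23 S3=17 S4=3 blocked=[1, 2, 3, 4]
Op 10: conn=-34 S1=23 S2=28 S3=17 S4=3 blocked=[1, 2, 3, 4]
Op 11: conn=-34 S1=48 S2=28 S3=17 S4=3 blocked=[1, 2, 3, 4]
Op 12: conn=-53 S1=48 S2=28 S3=17 S4=-16 blocked=[1, 2, 3, 4]
Op 13: conn=-53 S1=48 S2=33 S3=17 S4=-16 blocked=[1, 2, 3, 4]

Answer: -53 48 33 17 -16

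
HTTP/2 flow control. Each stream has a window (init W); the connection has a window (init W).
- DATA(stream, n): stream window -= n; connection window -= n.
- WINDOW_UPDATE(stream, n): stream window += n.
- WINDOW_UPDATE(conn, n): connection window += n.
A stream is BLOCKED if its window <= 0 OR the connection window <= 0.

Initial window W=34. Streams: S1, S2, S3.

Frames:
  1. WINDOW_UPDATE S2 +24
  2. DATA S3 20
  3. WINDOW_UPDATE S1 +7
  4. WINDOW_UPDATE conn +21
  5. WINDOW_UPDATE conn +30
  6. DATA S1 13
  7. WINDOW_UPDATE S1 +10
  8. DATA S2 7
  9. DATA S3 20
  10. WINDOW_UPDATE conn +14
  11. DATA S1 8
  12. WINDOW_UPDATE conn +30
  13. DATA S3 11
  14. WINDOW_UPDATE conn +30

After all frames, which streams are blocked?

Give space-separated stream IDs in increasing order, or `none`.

Answer: S3

Derivation:
Op 1: conn=34 S1=34 S2=58 S3=34 blocked=[]
Op 2: conn=14 S1=34 S2=58 S3=14 blocked=[]
Op 3: conn=14 S1=41 S2=58 S3=14 blocked=[]
Op 4: conn=35 S1=41 S2=58 S3=14 blocked=[]
Op 5: conn=65 S1=41 S2=58 S3=14 blocked=[]
Op 6: conn=52 S1=28 S2=58 S3=14 blocked=[]
Op 7: conn=52 S1=38 S2=58 S3=14 blocked=[]
Op 8: conn=45 S1=38 S2=51 S3=14 blocked=[]
Op 9: conn=25 S1=38 S2=51 S3=-6 blocked=[3]
Op 10: conn=39 S1=38 S2=51 S3=-6 blocked=[3]
Op 11: conn=31 S1=30 S2=51 S3=-6 blocked=[3]
Op 12: conn=61 S1=30 S2=51 S3=-6 blocked=[3]
Op 13: conn=50 S1=30 S2=51 S3=-17 blocked=[3]
Op 14: conn=80 S1=30 S2=51 S3=-17 blocked=[3]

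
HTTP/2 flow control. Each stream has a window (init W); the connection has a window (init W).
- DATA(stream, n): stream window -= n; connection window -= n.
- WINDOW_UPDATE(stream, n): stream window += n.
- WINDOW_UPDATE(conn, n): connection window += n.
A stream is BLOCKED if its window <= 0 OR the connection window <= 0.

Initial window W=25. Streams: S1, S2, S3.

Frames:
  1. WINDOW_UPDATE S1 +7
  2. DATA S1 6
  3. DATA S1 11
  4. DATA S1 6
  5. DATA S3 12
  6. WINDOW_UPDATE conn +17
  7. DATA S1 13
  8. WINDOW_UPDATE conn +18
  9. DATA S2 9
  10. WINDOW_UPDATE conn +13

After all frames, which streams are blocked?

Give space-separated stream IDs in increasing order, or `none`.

Answer: S1

Derivation:
Op 1: conn=25 S1=32 S2=25 S3=25 blocked=[]
Op 2: conn=19 S1=26 S2=25 S3=25 blocked=[]
Op 3: conn=8 S1=15 S2=25 S3=25 blocked=[]
Op 4: conn=2 S1=9 S2=25 S3=25 blocked=[]
Op 5: conn=-10 S1=9 S2=25 S3=13 blocked=[1, 2, 3]
Op 6: conn=7 S1=9 S2=25 S3=13 blocked=[]
Op 7: conn=-6 S1=-4 S2=25 S3=13 blocked=[1, 2, 3]
Op 8: conn=12 S1=-4 S2=25 S3=13 blocked=[1]
Op 9: conn=3 S1=-4 S2=16 S3=13 blocked=[1]
Op 10: conn=16 S1=-4 S2=16 S3=13 blocked=[1]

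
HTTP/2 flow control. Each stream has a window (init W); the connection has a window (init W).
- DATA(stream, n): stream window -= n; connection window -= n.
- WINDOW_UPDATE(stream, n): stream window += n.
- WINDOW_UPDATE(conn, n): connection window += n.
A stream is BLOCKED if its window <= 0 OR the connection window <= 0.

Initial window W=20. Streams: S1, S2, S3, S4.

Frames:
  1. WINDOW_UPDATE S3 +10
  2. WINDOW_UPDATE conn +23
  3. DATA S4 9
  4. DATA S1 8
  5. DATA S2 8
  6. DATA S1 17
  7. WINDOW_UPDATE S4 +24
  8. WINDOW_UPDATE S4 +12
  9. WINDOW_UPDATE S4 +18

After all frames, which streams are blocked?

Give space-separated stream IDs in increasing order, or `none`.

Answer: S1

Derivation:
Op 1: conn=20 S1=20 S2=20 S3=30 S4=20 blocked=[]
Op 2: conn=43 S1=20 S2=20 S3=30 S4=20 blocked=[]
Op 3: conn=34 S1=20 S2=20 S3=30 S4=11 blocked=[]
Op 4: conn=26 S1=12 S2=20 S3=30 S4=11 blocked=[]
Op 5: conn=18 S1=12 S2=12 S3=30 S4=11 blocked=[]
Op 6: conn=1 S1=-5 S2=12 S3=30 S4=11 blocked=[1]
Op 7: conn=1 S1=-5 S2=12 S3=30 S4=35 blocked=[1]
Op 8: conn=1 S1=-5 S2=12 S3=30 S4=47 blocked=[1]
Op 9: conn=1 S1=-5 S2=12 S3=30 S4=65 blocked=[1]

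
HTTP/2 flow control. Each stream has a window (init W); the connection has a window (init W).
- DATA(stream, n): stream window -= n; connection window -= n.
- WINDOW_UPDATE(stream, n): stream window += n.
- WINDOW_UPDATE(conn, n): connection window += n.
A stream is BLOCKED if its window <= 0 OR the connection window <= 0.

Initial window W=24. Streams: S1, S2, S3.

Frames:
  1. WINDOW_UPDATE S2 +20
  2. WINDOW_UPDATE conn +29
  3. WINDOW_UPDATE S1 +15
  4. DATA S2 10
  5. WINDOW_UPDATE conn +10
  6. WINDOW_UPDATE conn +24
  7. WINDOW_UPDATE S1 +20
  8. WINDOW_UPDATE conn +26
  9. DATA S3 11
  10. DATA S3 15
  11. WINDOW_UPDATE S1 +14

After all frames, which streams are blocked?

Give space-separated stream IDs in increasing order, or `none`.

Answer: S3

Derivation:
Op 1: conn=24 S1=24 S2=44 S3=24 blocked=[]
Op 2: conn=53 S1=24 S2=44 S3=24 blocked=[]
Op 3: conn=53 S1=39 S2=44 S3=24 blocked=[]
Op 4: conn=43 S1=39 S2=34 S3=24 blocked=[]
Op 5: conn=53 S1=39 S2=34 S3=24 blocked=[]
Op 6: conn=77 S1=39 S2=34 S3=24 blocked=[]
Op 7: conn=77 S1=59 S2=34 S3=24 blocked=[]
Op 8: conn=103 S1=59 S2=34 S3=24 blocked=[]
Op 9: conn=92 S1=59 S2=34 S3=13 blocked=[]
Op 10: conn=77 S1=59 S2=34 S3=-2 blocked=[3]
Op 11: conn=77 S1=73 S2=34 S3=-2 blocked=[3]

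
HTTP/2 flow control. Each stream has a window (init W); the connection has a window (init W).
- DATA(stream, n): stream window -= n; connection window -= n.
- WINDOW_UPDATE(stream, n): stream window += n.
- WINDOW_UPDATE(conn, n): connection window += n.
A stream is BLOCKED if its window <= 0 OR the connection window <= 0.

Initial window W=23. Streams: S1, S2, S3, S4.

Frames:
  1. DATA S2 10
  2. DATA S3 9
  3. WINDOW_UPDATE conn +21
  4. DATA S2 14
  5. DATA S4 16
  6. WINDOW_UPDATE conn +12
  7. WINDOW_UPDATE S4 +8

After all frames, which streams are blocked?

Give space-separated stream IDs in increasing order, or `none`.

Op 1: conn=13 S1=23 S2=13 S3=23 S4=23 blocked=[]
Op 2: conn=4 S1=23 S2=13 S3=14 S4=23 blocked=[]
Op 3: conn=25 S1=23 S2=13 S3=14 S4=23 blocked=[]
Op 4: conn=11 S1=23 S2=-1 S3=14 S4=23 blocked=[2]
Op 5: conn=-5 S1=23 S2=-1 S3=14 S4=7 blocked=[1, 2, 3, 4]
Op 6: conn=7 S1=23 S2=-1 S3=14 S4=7 blocked=[2]
Op 7: conn=7 S1=23 S2=-1 S3=14 S4=15 blocked=[2]

Answer: S2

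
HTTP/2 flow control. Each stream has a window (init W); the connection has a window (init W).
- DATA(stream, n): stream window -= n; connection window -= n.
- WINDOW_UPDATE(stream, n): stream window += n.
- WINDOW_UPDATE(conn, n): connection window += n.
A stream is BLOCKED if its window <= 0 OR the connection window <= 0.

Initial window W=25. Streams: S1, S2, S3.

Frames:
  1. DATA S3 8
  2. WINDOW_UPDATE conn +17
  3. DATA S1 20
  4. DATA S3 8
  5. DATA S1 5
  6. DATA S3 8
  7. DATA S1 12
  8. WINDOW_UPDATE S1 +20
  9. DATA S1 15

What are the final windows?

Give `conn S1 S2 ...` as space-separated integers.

Op 1: conn=17 S1=25 S2=25 S3=17 blocked=[]
Op 2: conn=34 S1=25 S2=25 S3=17 blocked=[]
Op 3: conn=14 S1=5 S2=25 S3=17 blocked=[]
Op 4: conn=6 S1=5 S2=25 S3=9 blocked=[]
Op 5: conn=1 S1=0 S2=25 S3=9 blocked=[1]
Op 6: conn=-7 S1=0 S2=25 S3=1 blocked=[1, 2, 3]
Op 7: conn=-19 S1=-12 S2=25 S3=1 blocked=[1, 2, 3]
Op 8: conn=-19 S1=8 S2=25 S3=1 blocked=[1, 2, 3]
Op 9: conn=-34 S1=-7 S2=25 S3=1 blocked=[1, 2, 3]

Answer: -34 -7 25 1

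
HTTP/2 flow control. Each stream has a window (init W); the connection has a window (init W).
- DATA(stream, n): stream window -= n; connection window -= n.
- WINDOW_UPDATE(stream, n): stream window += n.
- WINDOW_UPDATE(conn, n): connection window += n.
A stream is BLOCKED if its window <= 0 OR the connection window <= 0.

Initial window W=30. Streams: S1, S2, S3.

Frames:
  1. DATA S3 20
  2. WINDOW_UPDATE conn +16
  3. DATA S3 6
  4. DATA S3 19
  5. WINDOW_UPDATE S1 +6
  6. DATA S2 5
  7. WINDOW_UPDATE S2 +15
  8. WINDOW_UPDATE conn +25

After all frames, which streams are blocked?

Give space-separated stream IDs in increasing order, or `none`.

Answer: S3

Derivation:
Op 1: conn=10 S1=30 S2=30 S3=10 blocked=[]
Op 2: conn=26 S1=30 S2=30 S3=10 blocked=[]
Op 3: conn=20 S1=30 S2=30 S3=4 blocked=[]
Op 4: conn=1 S1=30 S2=30 S3=-15 blocked=[3]
Op 5: conn=1 S1=36 S2=30 S3=-15 blocked=[3]
Op 6: conn=-4 S1=36 S2=25 S3=-15 blocked=[1, 2, 3]
Op 7: conn=-4 S1=36 S2=40 S3=-15 blocked=[1, 2, 3]
Op 8: conn=21 S1=36 S2=40 S3=-15 blocked=[3]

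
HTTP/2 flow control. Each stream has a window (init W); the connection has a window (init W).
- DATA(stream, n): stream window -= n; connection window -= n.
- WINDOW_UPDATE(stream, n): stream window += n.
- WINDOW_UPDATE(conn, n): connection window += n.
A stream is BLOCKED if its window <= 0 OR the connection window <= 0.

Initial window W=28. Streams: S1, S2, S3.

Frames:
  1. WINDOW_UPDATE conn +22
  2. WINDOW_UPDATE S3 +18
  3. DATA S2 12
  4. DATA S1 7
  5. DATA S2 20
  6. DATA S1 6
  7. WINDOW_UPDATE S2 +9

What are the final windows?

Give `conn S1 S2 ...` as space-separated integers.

Op 1: conn=50 S1=28 S2=28 S3=28 blocked=[]
Op 2: conn=50 S1=28 S2=28 S3=46 blocked=[]
Op 3: conn=38 S1=28 S2=16 S3=46 blocked=[]
Op 4: conn=31 S1=21 S2=16 S3=46 blocked=[]
Op 5: conn=11 S1=21 S2=-4 S3=46 blocked=[2]
Op 6: conn=5 S1=15 S2=-4 S3=46 blocked=[2]
Op 7: conn=5 S1=15 S2=5 S3=46 blocked=[]

Answer: 5 15 5 46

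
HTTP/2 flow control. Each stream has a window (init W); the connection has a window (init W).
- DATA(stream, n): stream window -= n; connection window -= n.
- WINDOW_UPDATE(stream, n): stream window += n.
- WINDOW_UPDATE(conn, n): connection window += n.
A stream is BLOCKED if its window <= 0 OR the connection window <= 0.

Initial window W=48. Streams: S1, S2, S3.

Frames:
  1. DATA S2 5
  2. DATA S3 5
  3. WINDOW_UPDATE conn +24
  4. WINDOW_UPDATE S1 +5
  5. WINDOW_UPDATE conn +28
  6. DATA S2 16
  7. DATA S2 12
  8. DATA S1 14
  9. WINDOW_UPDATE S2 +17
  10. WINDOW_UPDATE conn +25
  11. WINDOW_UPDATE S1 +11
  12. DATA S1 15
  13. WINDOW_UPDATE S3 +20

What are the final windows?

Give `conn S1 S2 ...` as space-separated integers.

Answer: 58 35 32 63

Derivation:
Op 1: conn=43 S1=48 S2=43 S3=48 blocked=[]
Op 2: conn=38 S1=48 S2=43 S3=43 blocked=[]
Op 3: conn=62 S1=48 S2=43 S3=43 blocked=[]
Op 4: conn=62 S1=53 S2=43 S3=43 blocked=[]
Op 5: conn=90 S1=53 S2=43 S3=43 blocked=[]
Op 6: conn=74 S1=53 S2=27 S3=43 blocked=[]
Op 7: conn=62 S1=53 S2=15 S3=43 blocked=[]
Op 8: conn=48 S1=39 S2=15 S3=43 blocked=[]
Op 9: conn=48 S1=39 S2=32 S3=43 blocked=[]
Op 10: conn=73 S1=39 S2=32 S3=43 blocked=[]
Op 11: conn=73 S1=50 S2=32 S3=43 blocked=[]
Op 12: conn=58 S1=35 S2=32 S3=43 blocked=[]
Op 13: conn=58 S1=35 S2=32 S3=63 blocked=[]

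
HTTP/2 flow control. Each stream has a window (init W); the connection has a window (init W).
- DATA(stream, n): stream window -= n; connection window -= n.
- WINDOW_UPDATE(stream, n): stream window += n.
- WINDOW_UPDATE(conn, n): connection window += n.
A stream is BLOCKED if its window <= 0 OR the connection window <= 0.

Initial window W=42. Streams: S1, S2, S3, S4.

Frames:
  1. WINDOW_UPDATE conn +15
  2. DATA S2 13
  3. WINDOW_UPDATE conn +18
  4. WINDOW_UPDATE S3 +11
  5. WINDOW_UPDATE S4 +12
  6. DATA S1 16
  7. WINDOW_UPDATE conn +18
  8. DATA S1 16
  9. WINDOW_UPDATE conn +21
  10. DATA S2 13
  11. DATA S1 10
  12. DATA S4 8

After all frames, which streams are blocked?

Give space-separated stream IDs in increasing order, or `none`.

Op 1: conn=57 S1=42 S2=42 S3=42 S4=42 blocked=[]
Op 2: conn=44 S1=42 S2=29 S3=42 S4=42 blocked=[]
Op 3: conn=62 S1=42 S2=29 S3=42 S4=42 blocked=[]
Op 4: conn=62 S1=42 S2=29 S3=53 S4=42 blocked=[]
Op 5: conn=62 S1=42 S2=29 S3=53 S4=54 blocked=[]
Op 6: conn=46 S1=26 S2=29 S3=53 S4=54 blocked=[]
Op 7: conn=64 S1=26 S2=29 S3=53 S4=54 blocked=[]
Op 8: conn=48 S1=10 S2=29 S3=53 S4=54 blocked=[]
Op 9: conn=69 S1=10 S2=29 S3=53 S4=54 blocked=[]
Op 10: conn=56 S1=10 S2=16 S3=53 S4=54 blocked=[]
Op 11: conn=46 S1=0 S2=16 S3=53 S4=54 blocked=[1]
Op 12: conn=38 S1=0 S2=16 S3=53 S4=46 blocked=[1]

Answer: S1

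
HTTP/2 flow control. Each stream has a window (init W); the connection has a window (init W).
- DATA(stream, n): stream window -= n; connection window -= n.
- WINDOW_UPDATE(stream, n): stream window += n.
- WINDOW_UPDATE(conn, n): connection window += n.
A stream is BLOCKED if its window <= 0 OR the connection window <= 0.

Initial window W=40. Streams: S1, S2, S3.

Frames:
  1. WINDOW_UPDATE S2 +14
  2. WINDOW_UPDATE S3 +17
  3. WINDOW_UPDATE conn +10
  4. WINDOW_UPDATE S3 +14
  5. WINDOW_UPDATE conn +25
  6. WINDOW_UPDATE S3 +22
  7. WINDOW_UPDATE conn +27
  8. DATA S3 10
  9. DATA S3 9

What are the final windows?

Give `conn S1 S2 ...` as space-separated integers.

Answer: 83 40 54 74

Derivation:
Op 1: conn=40 S1=40 S2=54 S3=40 blocked=[]
Op 2: conn=40 S1=40 S2=54 S3=57 blocked=[]
Op 3: conn=50 S1=40 S2=54 S3=57 blocked=[]
Op 4: conn=50 S1=40 S2=54 S3=71 blocked=[]
Op 5: conn=75 S1=40 S2=54 S3=71 blocked=[]
Op 6: conn=75 S1=40 S2=54 S3=93 blocked=[]
Op 7: conn=102 S1=40 S2=54 S3=93 blocked=[]
Op 8: conn=92 S1=40 S2=54 S3=83 blocked=[]
Op 9: conn=83 S1=40 S2=54 S3=74 blocked=[]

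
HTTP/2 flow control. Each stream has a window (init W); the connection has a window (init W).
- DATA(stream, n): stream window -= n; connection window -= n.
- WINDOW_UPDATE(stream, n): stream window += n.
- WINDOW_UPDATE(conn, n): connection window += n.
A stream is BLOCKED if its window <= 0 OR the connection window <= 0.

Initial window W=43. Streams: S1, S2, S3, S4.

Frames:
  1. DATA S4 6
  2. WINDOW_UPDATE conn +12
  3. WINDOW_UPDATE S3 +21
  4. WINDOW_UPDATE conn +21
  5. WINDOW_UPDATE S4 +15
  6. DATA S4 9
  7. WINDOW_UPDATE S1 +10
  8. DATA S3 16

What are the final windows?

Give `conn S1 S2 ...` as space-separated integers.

Op 1: conn=37 S1=43 S2=43 S3=43 S4=37 blocked=[]
Op 2: conn=49 S1=43 S2=43 S3=43 S4=37 blocked=[]
Op 3: conn=49 S1=43 S2=43 S3=64 S4=37 blocked=[]
Op 4: conn=70 S1=43 S2=43 S3=64 S4=37 blocked=[]
Op 5: conn=70 S1=43 S2=43 S3=64 S4=52 blocked=[]
Op 6: conn=61 S1=43 S2=43 S3=64 S4=43 blocked=[]
Op 7: conn=61 S1=53 S2=43 S3=64 S4=43 blocked=[]
Op 8: conn=45 S1=53 S2=43 S3=48 S4=43 blocked=[]

Answer: 45 53 43 48 43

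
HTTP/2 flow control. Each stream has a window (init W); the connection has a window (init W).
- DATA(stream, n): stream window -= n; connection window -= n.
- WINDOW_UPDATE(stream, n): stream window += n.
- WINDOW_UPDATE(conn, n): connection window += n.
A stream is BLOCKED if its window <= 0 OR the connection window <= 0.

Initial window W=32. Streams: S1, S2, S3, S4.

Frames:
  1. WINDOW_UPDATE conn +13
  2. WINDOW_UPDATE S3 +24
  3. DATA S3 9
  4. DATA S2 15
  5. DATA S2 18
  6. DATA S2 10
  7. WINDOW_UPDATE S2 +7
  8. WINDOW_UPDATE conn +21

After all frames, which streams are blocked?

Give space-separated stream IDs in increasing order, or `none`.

Op 1: conn=45 S1=32 S2=32 S3=32 S4=32 blocked=[]
Op 2: conn=45 S1=32 S2=32 S3=56 S4=32 blocked=[]
Op 3: conn=36 S1=32 S2=32 S3=47 S4=32 blocked=[]
Op 4: conn=21 S1=32 S2=17 S3=47 S4=32 blocked=[]
Op 5: conn=3 S1=32 S2=-1 S3=47 S4=32 blocked=[2]
Op 6: conn=-7 S1=32 S2=-11 S3=47 S4=32 blocked=[1, 2, 3, 4]
Op 7: conn=-7 S1=32 S2=-4 S3=47 S4=32 blocked=[1, 2, 3, 4]
Op 8: conn=14 S1=32 S2=-4 S3=47 S4=32 blocked=[2]

Answer: S2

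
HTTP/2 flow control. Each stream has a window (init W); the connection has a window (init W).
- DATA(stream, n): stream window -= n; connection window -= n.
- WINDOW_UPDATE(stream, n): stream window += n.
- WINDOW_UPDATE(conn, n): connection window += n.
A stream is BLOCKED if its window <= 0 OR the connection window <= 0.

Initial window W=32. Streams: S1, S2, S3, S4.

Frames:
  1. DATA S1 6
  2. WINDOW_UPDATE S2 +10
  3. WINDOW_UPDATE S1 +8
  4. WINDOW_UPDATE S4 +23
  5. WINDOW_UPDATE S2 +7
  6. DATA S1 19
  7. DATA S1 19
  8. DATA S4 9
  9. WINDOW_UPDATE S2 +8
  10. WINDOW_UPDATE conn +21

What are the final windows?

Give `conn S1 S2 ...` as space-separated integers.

Answer: 0 -4 57 32 46

Derivation:
Op 1: conn=26 S1=26 S2=32 S3=32 S4=32 blocked=[]
Op 2: conn=26 S1=26 S2=42 S3=32 S4=32 blocked=[]
Op 3: conn=26 S1=34 S2=42 S3=32 S4=32 blocked=[]
Op 4: conn=26 S1=34 S2=42 S3=32 S4=55 blocked=[]
Op 5: conn=26 S1=34 S2=49 S3=32 S4=55 blocked=[]
Op 6: conn=7 S1=15 S2=49 S3=32 S4=55 blocked=[]
Op 7: conn=-12 S1=-4 S2=49 S3=32 S4=55 blocked=[1, 2, 3, 4]
Op 8: conn=-21 S1=-4 S2=49 S3=32 S4=46 blocked=[1, 2, 3, 4]
Op 9: conn=-21 S1=-4 S2=57 S3=32 S4=46 blocked=[1, 2, 3, 4]
Op 10: conn=0 S1=-4 S2=57 S3=32 S4=46 blocked=[1, 2, 3, 4]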